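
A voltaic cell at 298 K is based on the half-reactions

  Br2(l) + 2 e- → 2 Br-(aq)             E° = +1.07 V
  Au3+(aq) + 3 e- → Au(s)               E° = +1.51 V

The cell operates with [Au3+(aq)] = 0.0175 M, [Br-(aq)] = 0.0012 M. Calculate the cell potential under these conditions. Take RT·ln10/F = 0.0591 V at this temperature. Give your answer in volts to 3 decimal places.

Since E°(Au³⁺/Au) > E°(Br₂/Br⁻), Au³⁺/Au serves as the cathode.
The standard potential is +1.51 − (+1.07) = +0.44 V and the balanced reaction transfers n = 6 electrons.
For the overall reaction 2 Au3+(aq) + 6 Br-(aq) → 2 Au(s) + 3 Br2(l), Q = 1 / ([Au3+(aq)]^2·[Br-(aq)]^6) = 1.09×10^21, giving log Q = 21.039.
Applying E = E° − (RT ln10/nF)·log Q gives +0.44 − (0.0591/6)(21.039) = +0.233 V.

+0.233 V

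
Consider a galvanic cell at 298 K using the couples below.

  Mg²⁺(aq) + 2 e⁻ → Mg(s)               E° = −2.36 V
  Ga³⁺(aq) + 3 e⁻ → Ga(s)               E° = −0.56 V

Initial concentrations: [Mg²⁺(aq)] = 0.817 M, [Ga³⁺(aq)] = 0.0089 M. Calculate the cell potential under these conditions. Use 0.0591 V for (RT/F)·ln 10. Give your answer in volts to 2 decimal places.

+1.76 V

Ga³⁺/Ga is reduced (cathode, E° = −0.56 V) and Mg²⁺/Mg is oxidized (anode).
E°cell = −0.56 − (−2.36) = +1.80 V, with n = 6 electrons transferred.
The balanced reaction is 2 Ga³⁺(aq) + 3 Mg(s) → 2 Ga(s) + 3 Mg²⁺(aq), so Q = [Mg²⁺(aq)]^3 / [Ga³⁺(aq)]^2 = 6.88×10^3 and log Q = 3.838.
Applying E = E° − (RT ln10/nF)·log Q gives +1.80 − (0.0591/6)(3.838) = +1.76 V.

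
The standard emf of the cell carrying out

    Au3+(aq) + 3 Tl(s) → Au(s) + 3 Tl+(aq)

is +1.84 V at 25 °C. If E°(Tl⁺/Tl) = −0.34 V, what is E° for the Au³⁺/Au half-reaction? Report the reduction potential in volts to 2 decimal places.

In the reaction as written the Au³⁺/Au couple is reduced (cathode) and Tl⁺/Tl is oxidized (anode), so E°cell = E°(Au³⁺/Au) − E°(Tl⁺/Tl).
E°(Au³⁺/Au) = E°cell + E°(anode) = +1.84 + (−0.34) = +1.50 V.

+1.50 V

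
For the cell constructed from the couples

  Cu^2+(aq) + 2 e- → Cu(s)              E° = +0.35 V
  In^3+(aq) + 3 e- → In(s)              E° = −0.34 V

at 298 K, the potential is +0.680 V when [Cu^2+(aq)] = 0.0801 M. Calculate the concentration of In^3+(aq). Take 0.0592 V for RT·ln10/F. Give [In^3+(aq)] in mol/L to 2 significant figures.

0.073 M

Cu²⁺/Cu is the cathode (higher E°); E°cell = +0.35 − (−0.34) = +0.69 V with n = 6.
Rearranging E = E° − (0.0592/n)·log Q gives log Q = 6(+0.69 − (+0.680))/0.0592 = 1.014.
Balancing electrons gives 3 Cu^2+(aq) + 2 In(s) → 3 Cu(s) + 2 In^3+(aq); thus Q = [In^3+(aq)]^2 / [Cu^2+(aq)]^3.
Substituting the known concentrations and solving, log [In^3+(aq)] = −1.138 and [In^3+(aq)] = 0.073 M.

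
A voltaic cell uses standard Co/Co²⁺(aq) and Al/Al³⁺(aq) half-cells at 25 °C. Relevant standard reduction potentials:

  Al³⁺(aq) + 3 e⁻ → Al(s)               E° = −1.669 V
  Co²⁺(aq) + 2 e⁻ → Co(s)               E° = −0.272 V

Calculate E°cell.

Of the two couples in this cell, the one with the more positive reduction potential is reduced at the cathode: here that is Co²⁺/Co (−0.272 V); Al³⁺/Al (−1.669 V) is the anode.
E°cell = E°(cathode) − E°(anode) = −0.272 − (−1.669) = +1.397 V.

+1.397 V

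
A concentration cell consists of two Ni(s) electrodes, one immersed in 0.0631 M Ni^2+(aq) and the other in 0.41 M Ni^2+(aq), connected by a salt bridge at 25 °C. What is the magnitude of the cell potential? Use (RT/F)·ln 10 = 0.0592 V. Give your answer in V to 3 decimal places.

For a concentration cell E°cell = 0, since both electrodes use the same couple.
The compartment with the higher Ni^2+(aq) concentration (0.41 M) acts as the cathode; ions are reduced there and produced at the dilute (0.0631 M) anode.
With n = 2, Ecell = −(0.0592/2)·log([dilute]/[conc]) = −(0.0592/2)·log(0.0631/0.41) = +0.024 V.

0.024 V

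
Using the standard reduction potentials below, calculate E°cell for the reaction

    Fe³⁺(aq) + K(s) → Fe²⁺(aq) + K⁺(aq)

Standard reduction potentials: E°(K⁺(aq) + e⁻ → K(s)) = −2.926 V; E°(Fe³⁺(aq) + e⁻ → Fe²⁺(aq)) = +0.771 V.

In the reaction as written, Fe³⁺(aq) is reduced (cathode) and K⁺(aq) is produced by oxidation at the anode.
E°cell = E°(cathode) − E°(anode) = +0.771 − (−2.926) = +3.697 V.
The positive value indicates the reaction is spontaneous as written.

+3.697 V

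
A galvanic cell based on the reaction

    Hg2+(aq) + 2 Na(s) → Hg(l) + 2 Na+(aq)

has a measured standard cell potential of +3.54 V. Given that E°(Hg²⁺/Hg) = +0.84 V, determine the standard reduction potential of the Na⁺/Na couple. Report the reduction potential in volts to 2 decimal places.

In the reaction as written the Hg²⁺/Hg couple is reduced (cathode) and Na⁺/Na is oxidized (anode), so E°cell = E°(Hg²⁺/Hg) − E°(Na⁺/Na).
E°(Na⁺/Na) = E°(cathode) − E°cell = +0.84 − (+3.54) = −2.70 V.

−2.70 V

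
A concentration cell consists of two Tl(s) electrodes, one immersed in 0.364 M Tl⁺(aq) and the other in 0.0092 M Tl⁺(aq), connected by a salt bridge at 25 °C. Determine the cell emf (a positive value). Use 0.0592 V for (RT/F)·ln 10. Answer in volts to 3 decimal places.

0.095 V

For a concentration cell E°cell = 0, since both electrodes use the same couple.
The compartment with the higher Tl⁺(aq) concentration (0.364 M) acts as the cathode; ions are reduced there and produced at the dilute (0.0092 M) anode.
With n = 1, Ecell = −(0.0592/1)·log([dilute]/[conc]) = −(0.0592/1)·log(0.0092/0.364) = +0.095 V.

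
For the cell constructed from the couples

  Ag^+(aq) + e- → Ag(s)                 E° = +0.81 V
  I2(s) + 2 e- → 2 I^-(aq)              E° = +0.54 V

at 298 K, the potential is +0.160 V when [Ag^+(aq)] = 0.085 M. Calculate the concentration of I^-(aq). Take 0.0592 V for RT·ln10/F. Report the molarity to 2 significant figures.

0.16 M

Ag⁺/Ag is the cathode (higher E°); E°cell = +0.81 − (+0.54) = +0.27 V with n = 2.
Since E = E° − (0.0592/n)·log Q, log Q = n(E° − E)/0.0592 = 3.716.
Balancing electrons gives 2 Ag^+(aq) + 2 I^-(aq) → 2 Ag(s) + I2(s); thus Q = 1 / ([Ag^+(aq)]^2·[I^-(aq)]^2).
Isolating [I^-(aq)] in Q = 10^{3.716} yields log [I^-(aq)] = −0.787, i.e. 0.16 M.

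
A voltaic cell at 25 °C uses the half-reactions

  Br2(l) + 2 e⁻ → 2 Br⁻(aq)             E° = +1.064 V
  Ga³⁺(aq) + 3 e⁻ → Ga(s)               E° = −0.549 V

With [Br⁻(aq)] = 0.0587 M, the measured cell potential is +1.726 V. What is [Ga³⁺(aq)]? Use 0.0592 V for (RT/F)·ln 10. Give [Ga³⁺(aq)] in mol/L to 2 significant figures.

With Br₂/Br⁻ at the cathode and Ga³⁺/Ga at the anode, E°cell = +1.064 − (−0.549) = +1.613 V (n = 6).
Since E = E° − (0.0592/n)·log Q, log Q = n(E° − E)/0.0592 = −11.453.
Balancing electrons gives 3 Br2(l) + 2 Ga(s) → 6 Br⁻(aq) + 2 Ga³⁺(aq); thus Q = [Br⁻(aq)]^6·[Ga³⁺(aq)]^2.
Isolating [Ga³⁺(aq)] in Q = 10^{−11.453} yields log [Ga³⁺(aq)] = −2.032, i.e. 0.0093 M.

0.0093 M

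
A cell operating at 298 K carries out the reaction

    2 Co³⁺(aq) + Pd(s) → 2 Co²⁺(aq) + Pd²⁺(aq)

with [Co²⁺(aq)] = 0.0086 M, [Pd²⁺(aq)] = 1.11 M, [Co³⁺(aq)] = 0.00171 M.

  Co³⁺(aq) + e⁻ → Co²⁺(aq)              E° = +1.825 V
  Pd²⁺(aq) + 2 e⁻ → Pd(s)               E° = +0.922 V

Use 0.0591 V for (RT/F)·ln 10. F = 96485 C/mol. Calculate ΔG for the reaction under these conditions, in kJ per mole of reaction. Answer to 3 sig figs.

E°cell = +1.825 − (+0.922) = +0.903 V; the balanced reaction transfers n = 2 electrons.
The reaction quotient is ([Co²⁺(aq)]^2·[Pd²⁺(aq)]) / [Co³⁺(aq)]^2 = 28.1; by Nernst, E = +0.903 − (0.0591/2)(1.448) = +0.8602 V.
ΔG = −nFE = −(2)(96485)(+0.8602) J/mol = −166 kJ/mol.

−166 kJ/mol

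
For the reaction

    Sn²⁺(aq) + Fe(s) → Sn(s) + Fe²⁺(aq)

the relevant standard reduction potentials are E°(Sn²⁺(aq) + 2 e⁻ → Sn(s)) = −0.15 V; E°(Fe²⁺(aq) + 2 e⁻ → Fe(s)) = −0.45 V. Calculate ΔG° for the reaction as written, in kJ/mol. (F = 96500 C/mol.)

In the reaction as written Sn²⁺(aq) is reduced, so the Sn²⁺/Sn couple is the cathode and Fe²⁺/Fe is the anode.
E°cell = −0.15 − (−0.45) = +0.30 V; balancing electrons gives n = 2.
ΔG° = −nFE°cell = −(2)(96500)(+0.30) J/mol = −57.9 kJ/mol.

−57.9 kJ/mol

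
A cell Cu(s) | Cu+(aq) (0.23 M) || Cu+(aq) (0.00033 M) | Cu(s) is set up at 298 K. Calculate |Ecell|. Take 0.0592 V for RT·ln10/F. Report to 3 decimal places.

For a concentration cell E°cell = 0, since both electrodes use the same couple.
The compartment with the higher Cu+(aq) concentration (0.23 M) acts as the cathode; ions are reduced there and produced at the dilute (0.00033 M) anode.
With n = 1, Ecell = −(0.0592/1)·log([dilute]/[conc]) = −(0.0592/1)·log(0.00033/0.23) = +0.168 V.

0.168 V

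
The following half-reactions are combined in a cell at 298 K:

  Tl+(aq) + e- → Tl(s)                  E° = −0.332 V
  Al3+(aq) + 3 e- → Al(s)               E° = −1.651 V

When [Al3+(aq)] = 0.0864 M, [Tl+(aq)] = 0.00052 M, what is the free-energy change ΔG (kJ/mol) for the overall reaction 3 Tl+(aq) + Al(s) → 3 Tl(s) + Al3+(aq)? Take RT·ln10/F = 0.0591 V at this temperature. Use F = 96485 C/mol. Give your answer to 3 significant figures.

−332 kJ/mol

E°cell = −0.332 − (−1.651) = +1.319 V; the balanced reaction transfers n = 3 electrons.
Here Q = [Al3+(aq)] / [Tl+(aq)]^3 = 6.14×10^8 (log Q = 8.789), giving E = +1.319 − (0.0591/3)·(8.789) = +1.1459 V.
Finally ΔG = −nFE = −(3)(96485 C/mol)(+1.1459 V) = −332 kJ/mol.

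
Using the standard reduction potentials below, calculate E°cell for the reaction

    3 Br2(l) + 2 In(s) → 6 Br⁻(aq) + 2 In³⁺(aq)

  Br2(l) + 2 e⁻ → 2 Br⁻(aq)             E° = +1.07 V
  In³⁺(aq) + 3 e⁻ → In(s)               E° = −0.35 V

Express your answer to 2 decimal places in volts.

+1.42 V

Br2(l) gains electrons, so the Br₂/Br⁻ couple is the cathode; the In³⁺/In couple is the anode.
E°cell = E°(cathode) − E°(anode) = +1.07 − (−0.35) = +1.42 V.
The positive value indicates the reaction is spontaneous as written.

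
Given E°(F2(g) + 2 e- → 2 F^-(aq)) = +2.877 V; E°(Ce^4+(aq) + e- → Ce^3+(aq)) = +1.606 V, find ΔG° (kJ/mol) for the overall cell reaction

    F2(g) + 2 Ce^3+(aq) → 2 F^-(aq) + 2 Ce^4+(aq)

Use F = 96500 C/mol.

−245 kJ/mol

In the reaction as written F2(g) is reduced, so the F₂/F⁻ couple is the cathode and Ce⁴⁺/Ce³⁺ is the anode.
E°cell = +2.877 − (+1.606) = +1.271 V; balancing electrons gives n = 2.
ΔG° = −nFE°cell = −(2)(96500)(+1.271) J/mol = −245 kJ/mol.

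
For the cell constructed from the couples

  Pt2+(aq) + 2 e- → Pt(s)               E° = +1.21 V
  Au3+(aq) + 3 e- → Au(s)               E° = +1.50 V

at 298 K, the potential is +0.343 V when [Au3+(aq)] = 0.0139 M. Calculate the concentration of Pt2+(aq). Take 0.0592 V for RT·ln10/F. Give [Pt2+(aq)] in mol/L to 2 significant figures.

The Au³⁺/Au couple has the larger reduction potential, so it is the cathode: E°cell = +1.50 − (+1.21) = +0.29 V and n = 6.
From the Nernst equation, log Q = n(E° − E)/0.0592 = 6·(+0.29 − (+0.343))/0.0592 = −5.372.
For 2 Au3+(aq) + 3 Pt(s) → 2 Au(s) + 3 Pt2+(aq), the reaction quotient is Q = [Pt2+(aq)]^3 / [Au3+(aq)]^2.
Isolating [Pt2+(aq)] in Q = 10^{−5.372} yields log [Pt2+(aq)] = −3.029, i.e. 0.00094 M.

0.00094 M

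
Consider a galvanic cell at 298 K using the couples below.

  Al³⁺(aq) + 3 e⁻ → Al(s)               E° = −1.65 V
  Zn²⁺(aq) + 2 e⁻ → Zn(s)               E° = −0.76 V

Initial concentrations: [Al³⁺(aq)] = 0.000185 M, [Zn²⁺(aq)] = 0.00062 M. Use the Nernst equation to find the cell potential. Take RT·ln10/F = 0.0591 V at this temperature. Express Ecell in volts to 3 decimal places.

Since E°(Zn²⁺/Zn) > E°(Al³⁺/Al), Zn²⁺/Zn serves as the cathode.
E°cell = E°cat − E°an = −0.76 − (−1.65) = +0.89 V; n = 6.
Balancing gives 3 Zn²⁺(aq) + 2 Al(s) → 3 Zn(s) + 2 Al³⁺(aq); hence Q = [Al³⁺(aq)]^2 / [Zn²⁺(aq)]^3 = 144 (log Q = 2.157).
By the Nernst equation, E = +0.89 − (0.0591/6)·(2.157) = +0.869 V.

+0.869 V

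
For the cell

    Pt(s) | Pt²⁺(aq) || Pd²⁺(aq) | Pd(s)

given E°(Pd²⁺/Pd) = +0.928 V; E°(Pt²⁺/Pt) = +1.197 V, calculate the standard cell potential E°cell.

By convention the left-hand electrode in cell notation is the anode (oxidation) and the right-hand electrode is the cathode (reduction).
E°cell = E°(right) − E°(left) = +0.928 − (+1.197) = −0.269 V.
The negative sign shows that, as written, the cell would require an external voltage to drive the reaction.

−0.269 V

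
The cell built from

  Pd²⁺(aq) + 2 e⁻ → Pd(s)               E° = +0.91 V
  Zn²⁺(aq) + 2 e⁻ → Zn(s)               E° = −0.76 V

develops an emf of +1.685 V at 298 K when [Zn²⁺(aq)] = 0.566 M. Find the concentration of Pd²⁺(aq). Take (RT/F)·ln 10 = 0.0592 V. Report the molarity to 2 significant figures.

The Pd²⁺/Pd couple has the larger reduction potential, so it is the cathode: E°cell = +0.91 − (−0.76) = +1.67 V and n = 2.
Since E = E° − (0.0592/n)·log Q, log Q = n(E° − E)/0.0592 = −0.507.
The balanced reaction is Pd²⁺(aq) + Zn(s) → Pd(s) + Zn²⁺(aq), so Q = [Zn²⁺(aq)] / [Pd²⁺(aq)].
Substituting the known concentrations and solving, log [Pd²⁺(aq)] = 0.260 and [Pd²⁺(aq)] = 1.8 M.

1.8 M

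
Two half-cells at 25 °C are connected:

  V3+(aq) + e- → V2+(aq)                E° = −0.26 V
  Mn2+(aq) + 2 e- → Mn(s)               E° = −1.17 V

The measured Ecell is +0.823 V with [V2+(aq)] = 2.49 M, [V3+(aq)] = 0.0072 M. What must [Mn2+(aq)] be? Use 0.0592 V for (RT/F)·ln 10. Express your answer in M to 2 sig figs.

0.0073 M

With V³⁺/V²⁺ at the cathode and Mn²⁺/Mn at the anode, E°cell = −0.26 − (−1.17) = +0.91 V (n = 2).
From the Nernst equation, log Q = n(E° − E)/0.0592 = 2·(+0.91 − (+0.823))/0.0592 = 2.939.
The balanced reaction is 2 V3+(aq) + Mn(s) → 2 V2+(aq) + Mn2+(aq), so Q = ([V2+(aq)]^2·[Mn2+(aq)]) / [V3+(aq)]^2.
Substituting the known concentrations and solving, log [Mn2+(aq)] = −2.139 and [Mn2+(aq)] = 0.0073 M.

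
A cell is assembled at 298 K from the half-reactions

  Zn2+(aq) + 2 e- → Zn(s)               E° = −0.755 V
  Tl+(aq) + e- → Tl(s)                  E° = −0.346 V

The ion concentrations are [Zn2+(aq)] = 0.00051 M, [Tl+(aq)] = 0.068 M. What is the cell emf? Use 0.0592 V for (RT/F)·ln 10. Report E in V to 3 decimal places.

+0.437 V

The Tl⁺/Tl couple has the more positive E°, so it is the cathode; Zn²⁺/Zn is the anode.
E°cell = −0.346 − (−0.755) = +0.409 V, with n = 2 electrons transferred.
Balancing gives 2 Tl+(aq) + Zn(s) → 2 Tl(s) + Zn2+(aq); hence Q = [Zn2+(aq)] / [Tl+(aq)]^2 = 0.11 (log Q = −0.957).
By the Nernst equation, E = +0.409 − (0.0592/2)·(−0.957) = +0.437 V.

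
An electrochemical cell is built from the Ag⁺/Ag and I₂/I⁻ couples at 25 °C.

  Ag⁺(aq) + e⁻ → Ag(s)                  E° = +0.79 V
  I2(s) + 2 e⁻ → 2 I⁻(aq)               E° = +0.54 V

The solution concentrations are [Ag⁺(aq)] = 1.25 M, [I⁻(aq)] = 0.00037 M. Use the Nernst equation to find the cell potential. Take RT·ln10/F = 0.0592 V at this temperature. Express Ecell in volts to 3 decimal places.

+0.053 V

Ag⁺/Ag is reduced (cathode, E° = +0.79 V) and I₂/I⁻ is oxidized (anode).
E°cell = E°cat − E°an = +0.79 − (+0.54) = +0.25 V; n = 2.
Balancing gives 2 Ag⁺(aq) + 2 I⁻(aq) → 2 Ag(s) + I2(s); hence Q = 1 / ([Ag⁺(aq)]^2·[I⁻(aq)]^2) = 4.67×10^6 (log Q = 6.670).
E = E° − (0.0592/n)·log Q = +0.25 − (0.0592/2)(6.670) = +0.053 V.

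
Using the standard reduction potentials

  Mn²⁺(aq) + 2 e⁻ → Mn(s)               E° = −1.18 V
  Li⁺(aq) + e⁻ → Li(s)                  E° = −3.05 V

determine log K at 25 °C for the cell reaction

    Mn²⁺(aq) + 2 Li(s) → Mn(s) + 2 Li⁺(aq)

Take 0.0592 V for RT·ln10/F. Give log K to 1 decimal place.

log K = 63.2

The Mn²⁺/Mn couple is reduced (cathode); E°cell = −1.18 − (−3.05) = +1.87 V with n = 2.
At equilibrium E = 0, so log K = nE°cell / 0.0592 = (2)(+1.87) / 0.0592 = 63.2.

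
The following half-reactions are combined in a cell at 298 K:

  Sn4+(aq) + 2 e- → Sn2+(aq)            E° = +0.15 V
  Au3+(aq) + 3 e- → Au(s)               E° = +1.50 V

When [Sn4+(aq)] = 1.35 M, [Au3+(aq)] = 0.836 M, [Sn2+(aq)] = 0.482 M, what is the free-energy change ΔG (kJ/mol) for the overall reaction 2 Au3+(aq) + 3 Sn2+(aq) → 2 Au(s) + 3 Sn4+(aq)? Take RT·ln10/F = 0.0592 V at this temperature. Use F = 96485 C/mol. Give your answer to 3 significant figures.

With Au³⁺/Au reduced at the cathode, E°cell = +1.50 − (+0.15) = +1.35 V and n = 6.
Q = [Sn4+(aq)]^3 / ([Au3+(aq)]^2·[Sn2+(aq)]^3) = 31.4, so log Q = 1.497 and E = +1.35 − (0.0592/6)(1.497) = +1.3352 V.
Finally ΔG = −nFE = −(6)(96485 C/mol)(+1.3352 V) = −773 kJ/mol.

−773 kJ/mol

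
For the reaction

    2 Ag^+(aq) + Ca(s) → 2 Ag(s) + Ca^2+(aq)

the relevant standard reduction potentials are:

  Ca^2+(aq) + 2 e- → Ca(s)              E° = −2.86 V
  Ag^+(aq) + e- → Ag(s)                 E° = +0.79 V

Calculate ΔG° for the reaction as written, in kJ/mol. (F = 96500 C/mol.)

In the reaction as written Ag^+(aq) is reduced, so the Ag⁺/Ag couple is the cathode and Ca²⁺/Ca is the anode.
E°cell = +0.79 − (−2.86) = +3.65 V; balancing electrons gives n = 2.
ΔG° = −nFE°cell = −(2)(96500)(+3.65) J/mol = −704 kJ/mol.

−704 kJ/mol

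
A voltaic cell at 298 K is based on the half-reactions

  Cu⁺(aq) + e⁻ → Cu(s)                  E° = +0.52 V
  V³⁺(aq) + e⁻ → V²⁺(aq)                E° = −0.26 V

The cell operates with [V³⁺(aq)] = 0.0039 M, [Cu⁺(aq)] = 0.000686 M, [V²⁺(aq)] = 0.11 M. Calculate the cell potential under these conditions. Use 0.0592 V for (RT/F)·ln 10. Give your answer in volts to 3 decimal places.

The Cu⁺/Cu couple has the more positive E°, so it is the cathode; V³⁺/V²⁺ is the anode.
E°cell = E°cat − E°an = +0.52 − (−0.26) = +0.78 V; n = 1.
For the overall reaction Cu⁺(aq) + V²⁺(aq) → Cu(s) + V³⁺(aq), Q = [V³⁺(aq)] / ([Cu⁺(aq)]·[V²⁺(aq)]) = 51.7, giving log Q = 1.713.
By the Nernst equation, E = +0.78 − (0.0592/1)·(1.713) = +0.679 V.

+0.679 V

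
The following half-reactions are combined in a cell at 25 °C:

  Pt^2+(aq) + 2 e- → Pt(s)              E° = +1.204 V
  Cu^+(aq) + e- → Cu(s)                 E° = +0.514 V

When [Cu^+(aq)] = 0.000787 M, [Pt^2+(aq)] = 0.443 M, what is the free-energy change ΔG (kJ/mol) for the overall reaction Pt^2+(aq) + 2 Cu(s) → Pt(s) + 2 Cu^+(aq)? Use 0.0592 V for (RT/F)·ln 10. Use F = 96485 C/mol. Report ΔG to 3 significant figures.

The standard cell potential is +1.204 − (+0.514) = +0.690 V, with n = 2 electrons in the balanced equation.
Q = [Cu^+(aq)]^2 / [Pt^2+(aq)] = 1.4×10^−6, so log Q = −5.854 and E = +0.690 − (0.0592/2)(−5.854) = +0.8633 V.
Finally ΔG = −nFE = −(2)(96485 C/mol)(+0.8633 V) = −167 kJ/mol.

−167 kJ/mol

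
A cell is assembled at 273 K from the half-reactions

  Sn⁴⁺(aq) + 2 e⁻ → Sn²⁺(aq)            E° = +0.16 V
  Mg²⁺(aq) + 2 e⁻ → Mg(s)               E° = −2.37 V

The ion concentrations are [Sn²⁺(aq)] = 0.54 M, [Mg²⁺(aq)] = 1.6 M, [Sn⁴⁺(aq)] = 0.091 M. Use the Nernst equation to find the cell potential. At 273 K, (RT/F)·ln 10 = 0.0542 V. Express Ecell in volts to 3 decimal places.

Sn⁴⁺/Sn²⁺ is reduced (cathode, E° = +0.16 V) and Mg²⁺/Mg is oxidized (anode).
The standard potential is +0.16 − (−2.37) = +2.53 V and the balanced reaction transfers n = 2 electrons.
The balanced reaction is Sn⁴⁺(aq) + Mg(s) → Sn²⁺(aq) + Mg²⁺(aq), so Q = ([Sn²⁺(aq)]·[Mg²⁺(aq)]) / [Sn⁴⁺(aq)] = 9.49 and log Q = 0.977.
E = E° − (0.0542/n)·log Q = +2.53 − (0.0542/2)(0.977) = +2.504 V.

+2.504 V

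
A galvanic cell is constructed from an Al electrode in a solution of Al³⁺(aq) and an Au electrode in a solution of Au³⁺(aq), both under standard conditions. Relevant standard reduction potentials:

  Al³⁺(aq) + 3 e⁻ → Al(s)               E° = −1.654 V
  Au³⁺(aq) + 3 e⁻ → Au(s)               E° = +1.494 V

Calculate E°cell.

Of the two couples in this cell, the one with the more positive reduction potential is reduced at the cathode: here that is Au³⁺/Au (+1.494 V); Al³⁺/Al (−1.654 V) is the anode.
E°cell = E°(cathode) − E°(anode) = +1.494 − (−1.654) = +3.148 V.

+3.148 V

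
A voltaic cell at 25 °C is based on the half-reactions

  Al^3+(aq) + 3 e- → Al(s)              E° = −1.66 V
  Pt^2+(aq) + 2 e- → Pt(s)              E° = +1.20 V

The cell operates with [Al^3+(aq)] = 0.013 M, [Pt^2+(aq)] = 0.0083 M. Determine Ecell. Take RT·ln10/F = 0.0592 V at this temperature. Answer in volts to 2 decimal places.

Pt²⁺/Pt is reduced (cathode, E° = +1.20 V) and Al³⁺/Al is oxidized (anode).
E°cell = +1.20 − (−1.66) = +2.86 V, with n = 6 electrons transferred.
For the overall reaction 3 Pt^2+(aq) + 2 Al(s) → 3 Pt(s) + 2 Al^3+(aq), Q = [Al^3+(aq)]^2 / [Pt^2+(aq)]^3 = 296, giving log Q = 2.471.
By the Nernst equation, E = +2.86 − (0.0592/6)·(2.471) = +2.84 V.

+2.84 V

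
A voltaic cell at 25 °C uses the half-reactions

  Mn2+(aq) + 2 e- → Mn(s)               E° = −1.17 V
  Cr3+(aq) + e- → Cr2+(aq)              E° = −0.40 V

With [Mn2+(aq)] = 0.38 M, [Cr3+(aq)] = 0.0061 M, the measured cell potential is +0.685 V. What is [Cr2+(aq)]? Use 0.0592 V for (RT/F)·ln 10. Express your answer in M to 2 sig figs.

0.27 M

Cr³⁺/Cr²⁺ is the cathode (higher E°); E°cell = −0.40 − (−1.17) = +0.77 V with n = 2.
Rearranging E = E° − (0.0592/n)·log Q gives log Q = 2(+0.77 − (+0.685))/0.0592 = 2.872.
The balanced reaction is 2 Cr3+(aq) + Mn(s) → 2 Cr2+(aq) + Mn2+(aq), so Q = ([Cr2+(aq)]^2·[Mn2+(aq)]) / [Cr3+(aq)]^2.
Substituting the known concentrations and solving, log [Cr2+(aq)] = −0.569 and [Cr2+(aq)] = 0.27 M.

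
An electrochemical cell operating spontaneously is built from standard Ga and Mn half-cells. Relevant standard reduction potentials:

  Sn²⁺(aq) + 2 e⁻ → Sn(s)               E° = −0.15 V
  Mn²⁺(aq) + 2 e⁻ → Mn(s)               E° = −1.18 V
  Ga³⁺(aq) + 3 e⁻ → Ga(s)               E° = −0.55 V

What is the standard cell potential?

Of the two couples in this cell, the one with the more positive reduction potential is reduced at the cathode: here that is Ga³⁺/Ga (−0.55 V); Mn²⁺/Mn (−1.18 V) is the anode.
E°cell = E°(cathode) − E°(anode) = −0.55 − (−1.18) = +0.63 V.

+0.63 V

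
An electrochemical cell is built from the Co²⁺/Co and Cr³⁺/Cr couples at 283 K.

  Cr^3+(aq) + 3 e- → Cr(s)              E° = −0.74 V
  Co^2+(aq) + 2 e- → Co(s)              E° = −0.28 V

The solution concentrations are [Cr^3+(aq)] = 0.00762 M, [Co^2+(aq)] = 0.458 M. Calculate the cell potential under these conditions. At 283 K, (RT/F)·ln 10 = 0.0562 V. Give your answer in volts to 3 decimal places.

Since E°(Co²⁺/Co) > E°(Cr³⁺/Cr), Co²⁺/Co serves as the cathode.
E°cell = E°cat − E°an = −0.28 − (−0.74) = +0.46 V; n = 6.
The balanced reaction is 3 Co^2+(aq) + 2 Cr(s) → 3 Co(s) + 2 Cr^3+(aq), so Q = [Cr^3+(aq)]^2 / [Co^2+(aq)]^3 = 0.000604 and log Q = −3.219.
Applying E = E° − (RT ln10/nF)·log Q gives +0.46 − (0.0562/6)(−3.219) = +0.490 V.

+0.490 V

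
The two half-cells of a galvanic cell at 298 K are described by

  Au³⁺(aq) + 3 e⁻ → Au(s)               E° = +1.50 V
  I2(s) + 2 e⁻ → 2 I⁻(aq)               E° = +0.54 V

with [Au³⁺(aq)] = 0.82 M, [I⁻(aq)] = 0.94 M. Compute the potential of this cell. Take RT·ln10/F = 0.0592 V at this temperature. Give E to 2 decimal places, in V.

+0.96 V

Since E°(Au³⁺/Au) > E°(I₂/I⁻), Au³⁺/Au serves as the cathode.
E°cell = E°cat − E°an = +1.50 − (+0.54) = +0.96 V; n = 6.
The balanced reaction is 2 Au³⁺(aq) + 6 I⁻(aq) → 2 Au(s) + 3 I2(s), so Q = 1 / ([Au³⁺(aq)]^2·[I⁻(aq)]^6) = 2.16 and log Q = 0.334.
Applying E = E° − (RT ln10/nF)·log Q gives +0.96 − (0.0592/6)(0.334) = +0.96 V.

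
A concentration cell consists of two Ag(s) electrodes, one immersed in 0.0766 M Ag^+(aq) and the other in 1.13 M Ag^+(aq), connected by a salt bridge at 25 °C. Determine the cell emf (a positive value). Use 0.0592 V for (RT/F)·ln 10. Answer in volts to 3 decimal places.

For a concentration cell E°cell = 0, since both electrodes use the same couple.
The compartment with the higher Ag^+(aq) concentration (1.13 M) acts as the cathode; ions are reduced there and produced at the dilute (0.0766 M) anode.
With n = 1, Ecell = −(0.0592/1)·log([dilute]/[conc]) = −(0.0592/1)·log(0.0766/1.13) = +0.069 V.

0.069 V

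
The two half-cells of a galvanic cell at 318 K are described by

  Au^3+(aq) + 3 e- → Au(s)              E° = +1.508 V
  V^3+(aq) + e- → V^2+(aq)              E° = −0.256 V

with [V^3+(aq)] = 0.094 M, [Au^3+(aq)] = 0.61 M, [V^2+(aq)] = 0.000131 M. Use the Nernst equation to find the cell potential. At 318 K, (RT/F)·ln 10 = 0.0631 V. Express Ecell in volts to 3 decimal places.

Au³⁺/Au is reduced (cathode, E° = +1.508 V) and V³⁺/V²⁺ is oxidized (anode).
E°cell = +1.508 − (−0.256) = +1.764 V, with n = 3 electrons transferred.
Balancing gives Au^3+(aq) + 3 V^2+(aq) → Au(s) + 3 V^3+(aq); hence Q = [V^3+(aq)]^3 / ([Au^3+(aq)]·[V^2+(aq)]^3) = 6.06×10^8 (log Q = 8.782).
By the Nernst equation, E = +1.764 − (0.0631/3)·(8.782) = +1.579 V.

+1.579 V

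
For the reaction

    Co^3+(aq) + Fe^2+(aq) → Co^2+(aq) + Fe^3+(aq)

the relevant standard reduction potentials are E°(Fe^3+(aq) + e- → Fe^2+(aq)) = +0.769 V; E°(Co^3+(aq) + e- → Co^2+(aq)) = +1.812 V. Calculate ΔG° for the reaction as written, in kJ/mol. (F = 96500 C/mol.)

In the reaction as written Co^3+(aq) is reduced, so the Co³⁺/Co²⁺ couple is the cathode and Fe³⁺/Fe²⁺ is the anode.
E°cell = +1.812 − (+0.769) = +1.043 V; balancing electrons gives n = 1.
ΔG° = −nFE°cell = −(1)(96500)(+1.043) J/mol = −101 kJ/mol.

−101 kJ/mol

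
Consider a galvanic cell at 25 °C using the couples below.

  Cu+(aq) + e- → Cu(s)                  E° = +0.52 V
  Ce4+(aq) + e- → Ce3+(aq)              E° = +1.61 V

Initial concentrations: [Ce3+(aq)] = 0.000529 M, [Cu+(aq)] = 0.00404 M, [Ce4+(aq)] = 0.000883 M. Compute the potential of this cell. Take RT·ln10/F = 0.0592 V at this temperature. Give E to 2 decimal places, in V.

Ce⁴⁺/Ce³⁺ is reduced (cathode, E° = +1.61 V) and Cu⁺/Cu is oxidized (anode).
E°cell = E°cat − E°an = +1.61 − (+0.52) = +1.09 V; n = 1.
The balanced reaction is Ce4+(aq) + Cu(s) → Ce3+(aq) + Cu+(aq), so Q = ([Ce3+(aq)]·[Cu+(aq)]) / [Ce4+(aq)] = 0.00242 and log Q = −2.616.
E = E° − (0.0592/n)·log Q = +1.09 − (0.0592/1)(−2.616) = +1.24 V.

+1.24 V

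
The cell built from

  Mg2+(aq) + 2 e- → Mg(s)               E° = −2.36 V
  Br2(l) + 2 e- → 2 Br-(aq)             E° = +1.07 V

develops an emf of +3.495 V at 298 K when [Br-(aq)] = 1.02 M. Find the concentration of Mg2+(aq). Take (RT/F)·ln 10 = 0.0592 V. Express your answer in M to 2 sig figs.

Br₂/Br⁻ is the cathode (higher E°); E°cell = +1.07 − (−2.36) = +3.43 V with n = 2.
From the Nernst equation, log Q = n(E° − E)/0.0592 = 2·(+3.43 − (+3.495))/0.0592 = −2.196.
The balanced reaction is Br2(l) + Mg(s) → 2 Br-(aq) + Mg2+(aq), so Q = [Br-(aq)]^2·[Mg2+(aq)].
Substituting the known concentrations and solving, log [Mg2+(aq)] = −2.213 and [Mg2+(aq)] = 0.0061 M.

0.0061 M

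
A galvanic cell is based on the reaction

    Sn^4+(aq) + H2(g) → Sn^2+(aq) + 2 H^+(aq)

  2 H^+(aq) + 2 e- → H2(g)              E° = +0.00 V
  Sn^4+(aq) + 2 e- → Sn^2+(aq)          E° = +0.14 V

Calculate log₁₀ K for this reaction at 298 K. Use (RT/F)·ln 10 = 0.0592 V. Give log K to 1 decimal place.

The Sn⁴⁺/Sn²⁺ couple is reduced (cathode); E°cell = +0.14 − (+0.00) = +0.14 V with n = 2.
At equilibrium E = 0, so log K = nE°cell / 0.0592 = (2)(+0.14) / 0.0592 = 4.7.

log K = 4.7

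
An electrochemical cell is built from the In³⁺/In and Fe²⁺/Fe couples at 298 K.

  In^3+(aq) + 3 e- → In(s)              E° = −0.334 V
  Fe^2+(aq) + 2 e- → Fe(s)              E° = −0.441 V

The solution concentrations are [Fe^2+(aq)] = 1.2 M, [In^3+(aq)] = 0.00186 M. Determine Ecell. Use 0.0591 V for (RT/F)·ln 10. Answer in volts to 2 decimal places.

In³⁺/In is reduced (cathode, E° = −0.334 V) and Fe²⁺/Fe is oxidized (anode).
The standard potential is −0.334 − (−0.441) = +0.107 V and the balanced reaction transfers n = 6 electrons.
The balanced reaction is 2 In^3+(aq) + 3 Fe(s) → 2 In(s) + 3 Fe^2+(aq), so Q = [Fe^2+(aq)]^3 / [In^3+(aq)]^2 = 4.99×10^5 and log Q = 5.699.
E = E° − (0.0591/n)·log Q = +0.107 − (0.0591/6)(5.699) = +0.05 V.

+0.05 V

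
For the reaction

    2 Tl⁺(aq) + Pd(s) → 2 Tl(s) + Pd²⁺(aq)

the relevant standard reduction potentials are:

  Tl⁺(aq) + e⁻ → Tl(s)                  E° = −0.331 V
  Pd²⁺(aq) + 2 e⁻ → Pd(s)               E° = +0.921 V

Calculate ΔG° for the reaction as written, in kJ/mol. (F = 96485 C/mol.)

In the reaction as written Tl⁺(aq) is reduced, so the Tl⁺/Tl couple is the cathode and Pd²⁺/Pd is the anode.
E°cell = −0.331 − (+0.921) = −1.252 V; balancing electrons gives n = 2.
ΔG° = −nFE°cell = −(2)(96485)(−1.252) J/mol = +242 kJ/mol.

+242 kJ/mol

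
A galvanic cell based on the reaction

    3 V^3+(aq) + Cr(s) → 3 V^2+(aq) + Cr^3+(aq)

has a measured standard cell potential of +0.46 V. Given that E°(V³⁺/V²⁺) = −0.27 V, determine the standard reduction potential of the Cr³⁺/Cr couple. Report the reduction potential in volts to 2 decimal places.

−0.73 V

In the reaction as written the V³⁺/V²⁺ couple is reduced (cathode) and Cr³⁺/Cr is oxidized (anode), so E°cell = E°(V³⁺/V²⁺) − E°(Cr³⁺/Cr).
E°(Cr³⁺/Cr) = E°(cathode) − E°cell = −0.27 − (+0.46) = −0.73 V.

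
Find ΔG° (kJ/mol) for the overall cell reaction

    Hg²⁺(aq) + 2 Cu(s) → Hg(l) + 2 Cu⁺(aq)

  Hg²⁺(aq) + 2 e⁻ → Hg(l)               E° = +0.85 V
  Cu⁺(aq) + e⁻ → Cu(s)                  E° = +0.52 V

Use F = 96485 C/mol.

−63.7 kJ/mol

In the reaction as written Hg²⁺(aq) is reduced, so the Hg²⁺/Hg couple is the cathode and Cu⁺/Cu is the anode.
E°cell = +0.85 − (+0.52) = +0.33 V; balancing electrons gives n = 2.
ΔG° = −nFE°cell = −(2)(96485)(+0.33) J/mol = −63.7 kJ/mol.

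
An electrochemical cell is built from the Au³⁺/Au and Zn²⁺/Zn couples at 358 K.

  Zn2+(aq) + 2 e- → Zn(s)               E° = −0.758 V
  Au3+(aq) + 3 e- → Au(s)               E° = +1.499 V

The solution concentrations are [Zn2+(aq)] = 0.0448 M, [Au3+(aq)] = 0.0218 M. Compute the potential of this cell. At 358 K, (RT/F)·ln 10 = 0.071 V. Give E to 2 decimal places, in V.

+2.27 V

Au³⁺/Au is reduced (cathode, E° = +1.499 V) and Zn²⁺/Zn is oxidized (anode).
E°cell = E°cat − E°an = +1.499 − (−0.758) = +2.257 V; n = 6.
For the overall reaction 2 Au3+(aq) + 3 Zn(s) → 2 Au(s) + 3 Zn2+(aq), Q = [Zn2+(aq)]^3 / [Au3+(aq)]^2 = 0.189, giving log Q = −0.723.
Applying E = E° − (RT ln10/nF)·log Q gives +2.257 − (0.071/6)(−0.723) = +2.27 V.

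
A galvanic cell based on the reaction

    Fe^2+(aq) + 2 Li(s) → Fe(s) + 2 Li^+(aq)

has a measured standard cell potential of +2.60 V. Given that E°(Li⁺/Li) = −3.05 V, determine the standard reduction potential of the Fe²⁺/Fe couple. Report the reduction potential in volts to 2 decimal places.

−0.45 V

In the reaction as written the Fe²⁺/Fe couple is reduced (cathode) and Li⁺/Li is oxidized (anode), so E°cell = E°(Fe²⁺/Fe) − E°(Li⁺/Li).
E°(Fe²⁺/Fe) = E°cell + E°(anode) = +2.60 + (−3.05) = −0.45 V.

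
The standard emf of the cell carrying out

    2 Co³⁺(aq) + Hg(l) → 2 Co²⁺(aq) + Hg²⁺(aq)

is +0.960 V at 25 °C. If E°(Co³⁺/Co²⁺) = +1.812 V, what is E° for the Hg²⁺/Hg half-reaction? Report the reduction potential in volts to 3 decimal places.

In the reaction as written the Co³⁺/Co²⁺ couple is reduced (cathode) and Hg²⁺/Hg is oxidized (anode), so E°cell = E°(Co³⁺/Co²⁺) − E°(Hg²⁺/Hg).
E°(Hg²⁺/Hg) = E°(cathode) − E°cell = +1.812 − (+0.960) = +0.852 V.

+0.852 V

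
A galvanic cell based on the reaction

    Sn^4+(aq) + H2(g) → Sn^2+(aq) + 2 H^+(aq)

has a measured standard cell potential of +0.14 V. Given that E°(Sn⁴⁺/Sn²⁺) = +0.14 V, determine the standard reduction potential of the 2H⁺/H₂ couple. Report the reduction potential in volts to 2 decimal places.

+0.00 V

In the reaction as written the Sn⁴⁺/Sn²⁺ couple is reduced (cathode) and 2H⁺/H₂ is oxidized (anode), so E°cell = E°(Sn⁴⁺/Sn²⁺) − E°(2H⁺/H₂).
E°(2H⁺/H₂) = E°(cathode) − E°cell = +0.14 − (+0.14) = +0.00 V.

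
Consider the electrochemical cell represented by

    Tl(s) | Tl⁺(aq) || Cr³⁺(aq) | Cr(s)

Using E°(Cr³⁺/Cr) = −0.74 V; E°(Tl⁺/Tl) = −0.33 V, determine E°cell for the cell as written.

−0.41 V

By convention the left-hand electrode in cell notation is the anode (oxidation) and the right-hand electrode is the cathode (reduction).
E°cell = E°(right) − E°(left) = −0.74 − (−0.33) = −0.41 V.
The negative sign shows that, as written, the cell would require an external voltage to drive the reaction.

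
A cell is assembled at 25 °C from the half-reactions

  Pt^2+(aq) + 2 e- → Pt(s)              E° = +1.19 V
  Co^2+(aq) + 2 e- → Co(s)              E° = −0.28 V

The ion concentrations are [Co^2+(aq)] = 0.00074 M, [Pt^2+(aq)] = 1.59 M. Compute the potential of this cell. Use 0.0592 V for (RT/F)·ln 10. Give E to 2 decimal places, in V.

+1.57 V

The Pt²⁺/Pt couple has the more positive E°, so it is the cathode; Co²⁺/Co is the anode.
E°cell = E°cat − E°an = +1.19 − (−0.28) = +1.47 V; n = 2.
The balanced reaction is Pt^2+(aq) + Co(s) → Pt(s) + Co^2+(aq), so Q = [Co^2+(aq)] / [Pt^2+(aq)] = 0.000465 and log Q = −3.332.
By the Nernst equation, E = +1.47 − (0.0592/2)·(−3.332) = +1.57 V.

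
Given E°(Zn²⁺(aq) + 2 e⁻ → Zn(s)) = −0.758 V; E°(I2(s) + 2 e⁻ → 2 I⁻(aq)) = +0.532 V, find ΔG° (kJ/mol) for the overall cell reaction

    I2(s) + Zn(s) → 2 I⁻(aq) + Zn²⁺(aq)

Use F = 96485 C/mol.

−249 kJ/mol

In the reaction as written I2(s) is reduced, so the I₂/I⁻ couple is the cathode and Zn²⁺/Zn is the anode.
E°cell = +0.532 − (−0.758) = +1.290 V; balancing electrons gives n = 2.
ΔG° = −nFE°cell = −(2)(96485)(+1.290) J/mol = −249 kJ/mol.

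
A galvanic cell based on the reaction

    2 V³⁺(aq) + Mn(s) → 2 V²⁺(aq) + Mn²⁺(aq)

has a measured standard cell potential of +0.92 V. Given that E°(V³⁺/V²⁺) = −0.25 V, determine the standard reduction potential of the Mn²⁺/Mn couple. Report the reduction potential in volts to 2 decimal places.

−1.17 V

In the reaction as written the V³⁺/V²⁺ couple is reduced (cathode) and Mn²⁺/Mn is oxidized (anode), so E°cell = E°(V³⁺/V²⁺) − E°(Mn²⁺/Mn).
E°(Mn²⁺/Mn) = E°(cathode) − E°cell = −0.25 − (+0.92) = −1.17 V.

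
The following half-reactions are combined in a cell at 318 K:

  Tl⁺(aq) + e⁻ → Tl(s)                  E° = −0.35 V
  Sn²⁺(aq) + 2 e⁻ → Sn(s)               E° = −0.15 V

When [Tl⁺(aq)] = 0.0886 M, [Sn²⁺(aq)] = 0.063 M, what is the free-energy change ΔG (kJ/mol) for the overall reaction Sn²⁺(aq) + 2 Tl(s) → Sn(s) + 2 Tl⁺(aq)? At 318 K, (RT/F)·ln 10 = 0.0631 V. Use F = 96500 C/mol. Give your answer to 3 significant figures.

With Sn²⁺/Sn reduced at the cathode, E°cell = −0.15 − (−0.35) = +0.20 V and n = 2.
The reaction quotient is [Tl⁺(aq)]^2 / [Sn²⁺(aq)] = 0.125; by Nernst, E = +0.20 − (0.0631/2)(−0.904) = +0.2285 V.
Finally ΔG = −nFE = −(2)(96500 C/mol)(+0.2285 V) = −44.1 kJ/mol.

−44.1 kJ/mol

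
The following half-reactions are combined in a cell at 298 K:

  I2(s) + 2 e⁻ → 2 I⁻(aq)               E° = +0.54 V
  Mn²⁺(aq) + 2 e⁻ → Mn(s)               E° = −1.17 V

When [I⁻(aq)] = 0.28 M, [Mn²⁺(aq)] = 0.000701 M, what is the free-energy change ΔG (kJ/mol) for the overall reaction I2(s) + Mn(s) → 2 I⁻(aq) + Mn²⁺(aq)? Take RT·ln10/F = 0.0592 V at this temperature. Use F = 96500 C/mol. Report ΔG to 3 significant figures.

The standard cell potential is +0.54 − (−1.17) = +1.71 V, with n = 2 electrons in the balanced equation.
Here Q = [I⁻(aq)]^2·[Mn²⁺(aq)] = 5.5×10^−5 (log Q = −4.260), giving E = +1.71 − (0.0592/2)·(−4.260) = +1.8361 V.
ΔG = −nFE = −(2)(96500)(+1.8361) J/mol = −354 kJ/mol.

−354 kJ/mol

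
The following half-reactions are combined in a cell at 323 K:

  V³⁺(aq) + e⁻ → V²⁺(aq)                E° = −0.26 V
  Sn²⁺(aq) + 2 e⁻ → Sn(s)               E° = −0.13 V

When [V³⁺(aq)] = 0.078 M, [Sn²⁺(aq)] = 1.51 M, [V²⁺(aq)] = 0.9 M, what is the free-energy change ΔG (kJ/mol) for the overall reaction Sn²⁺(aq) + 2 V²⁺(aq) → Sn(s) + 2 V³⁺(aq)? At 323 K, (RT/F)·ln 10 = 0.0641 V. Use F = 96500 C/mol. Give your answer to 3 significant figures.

−39.3 kJ/mol

With Sn²⁺/Sn reduced at the cathode, E°cell = −0.13 − (−0.26) = +0.13 V and n = 2.
The reaction quotient is [V³⁺(aq)]^2 / ([Sn²⁺(aq)]·[V²⁺(aq)]^2) = 0.00497; by Nernst, E = +0.13 − (0.0641/2)(−2.303) = +0.2038 V.
Finally ΔG = −nFE = −(2)(96500 C/mol)(+0.2038 V) = −39.3 kJ/mol.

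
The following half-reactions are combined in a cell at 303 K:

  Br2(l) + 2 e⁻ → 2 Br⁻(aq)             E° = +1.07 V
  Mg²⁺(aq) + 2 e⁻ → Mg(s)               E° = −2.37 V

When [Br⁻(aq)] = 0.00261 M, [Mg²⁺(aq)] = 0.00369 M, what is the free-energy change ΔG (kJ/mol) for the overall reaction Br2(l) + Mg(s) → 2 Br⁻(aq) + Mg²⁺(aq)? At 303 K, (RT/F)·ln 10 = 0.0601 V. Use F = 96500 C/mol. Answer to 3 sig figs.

E°cell = +1.07 − (−2.37) = +3.44 V; the balanced reaction transfers n = 2 electrons.
Here Q = [Br⁻(aq)]^2·[Mg²⁺(aq)] = 2.51×10^−8 (log Q = −7.600), giving E = +3.44 − (0.0601/2)·(−7.600) = +3.6684 V.
Finally ΔG = −nFE = −(2)(96500 C/mol)(+3.6684 V) = −708 kJ/mol.

−708 kJ/mol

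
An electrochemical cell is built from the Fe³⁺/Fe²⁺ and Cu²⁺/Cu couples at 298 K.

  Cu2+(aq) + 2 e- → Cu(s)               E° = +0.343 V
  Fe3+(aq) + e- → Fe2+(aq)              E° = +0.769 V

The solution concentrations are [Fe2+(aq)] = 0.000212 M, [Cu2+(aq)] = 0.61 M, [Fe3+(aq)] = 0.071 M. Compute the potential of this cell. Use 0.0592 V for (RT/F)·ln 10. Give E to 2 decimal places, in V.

+0.58 V

The Fe³⁺/Fe²⁺ couple has the more positive E°, so it is the cathode; Cu²⁺/Cu is the anode.
E°cell = E°cat − E°an = +0.769 − (+0.343) = +0.426 V; n = 2.
For the overall reaction 2 Fe3+(aq) + Cu(s) → 2 Fe2+(aq) + Cu2+(aq), Q = ([Fe2+(aq)]^2·[Cu2+(aq)]) / [Fe3+(aq)]^2 = 5.44×10^−6, giving log Q = −5.265.
By the Nernst equation, E = +0.426 − (0.0592/2)·(−5.265) = +0.58 V.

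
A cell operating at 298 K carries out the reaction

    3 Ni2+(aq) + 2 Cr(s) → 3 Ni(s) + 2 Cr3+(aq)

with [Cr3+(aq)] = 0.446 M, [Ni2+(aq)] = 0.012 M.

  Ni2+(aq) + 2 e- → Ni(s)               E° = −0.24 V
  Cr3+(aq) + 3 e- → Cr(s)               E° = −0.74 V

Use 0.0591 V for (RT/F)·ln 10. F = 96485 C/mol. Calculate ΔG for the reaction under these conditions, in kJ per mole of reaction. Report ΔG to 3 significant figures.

−261 kJ/mol

With Ni²⁺/Ni reduced at the cathode, E°cell = −0.24 − (−0.74) = +0.50 V and n = 6.
Q = [Cr3+(aq)]^2 / [Ni2+(aq)]^3 = 1.15×10^5, so log Q = 5.061 and E = +0.50 − (0.0591/6)(5.061) = +0.4501 V.
Then ΔG = −nFE = −6 × 96485 × +0.4501 J/mol = −261 kJ/mol.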